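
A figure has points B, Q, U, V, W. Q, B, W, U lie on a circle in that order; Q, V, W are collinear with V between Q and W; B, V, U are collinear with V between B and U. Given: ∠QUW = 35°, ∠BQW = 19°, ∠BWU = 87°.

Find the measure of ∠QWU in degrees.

∠QWU = 71°

1. ∠QBW = 145°  [cyclic QBWU, opposite ∠B+∠U]
2. ∠BWQ = 16°  [△QBW]
3. ∠BQU = 93°  [cyclic QBWU, opposite ∠Q+∠W]
4. ∠BUQ = 16°  [same arc QB]
5. ∠QBU = 71°  [△QBU]
6. ∠QWU = 71°  [same arc QU]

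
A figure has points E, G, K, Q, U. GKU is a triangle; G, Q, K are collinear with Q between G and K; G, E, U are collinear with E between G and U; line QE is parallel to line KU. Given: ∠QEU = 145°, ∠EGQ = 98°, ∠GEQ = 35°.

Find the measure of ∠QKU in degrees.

1. ∠EQG = 47°  [△GQE]
2. ∠EQK = 133°  [linear pair at Q on GK]
3. ∠QKU = 47°  [QE∥KU, co-interior at K–Q]

∠QKU = 47°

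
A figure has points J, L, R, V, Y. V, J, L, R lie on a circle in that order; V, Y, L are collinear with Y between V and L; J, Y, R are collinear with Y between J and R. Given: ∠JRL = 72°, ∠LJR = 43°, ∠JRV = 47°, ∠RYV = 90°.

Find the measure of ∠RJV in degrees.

1. ∠JLR = 65°  [△JLR]
2. ∠JVR = 115°  [cyclic VJLR, opposite ∠V+∠L]
3. ∠RJV = 18°  [△VJR]

∠RJV = 18°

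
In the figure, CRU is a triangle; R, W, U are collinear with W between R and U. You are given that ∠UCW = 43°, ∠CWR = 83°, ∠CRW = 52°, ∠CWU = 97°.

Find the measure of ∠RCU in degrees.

∠RCU = 88°

1. ∠CUW = 40°  [△CWU]
2. ∠CRU = 52°  [W on ray RU]
3. ∠CUR = 40°  [W on ray UR]
4. ∠RCU = 88°  [△CRU]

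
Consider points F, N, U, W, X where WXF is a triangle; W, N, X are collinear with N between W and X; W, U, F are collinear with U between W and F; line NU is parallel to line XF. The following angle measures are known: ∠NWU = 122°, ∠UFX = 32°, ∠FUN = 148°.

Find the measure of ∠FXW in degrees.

1. ∠FWX = 122°  [N on WX, U on WF]
2. ∠WFX = 32°  [U on ray FW]
3. ∠FXW = 26°  [△WXF]

∠FXW = 26°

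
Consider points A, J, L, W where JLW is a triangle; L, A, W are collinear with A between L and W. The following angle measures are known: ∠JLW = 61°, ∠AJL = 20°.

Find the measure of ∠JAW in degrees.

1. ∠ALJ = 61°  [A on ray LW]
2. ∠JAL = 99°  [△JLA]
3. ∠JAW = 81°  [linear pair at A on LW]

∠JAW = 81°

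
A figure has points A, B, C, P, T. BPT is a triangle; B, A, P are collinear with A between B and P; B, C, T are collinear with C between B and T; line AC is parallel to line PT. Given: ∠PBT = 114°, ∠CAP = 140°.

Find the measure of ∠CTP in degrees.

∠CTP = 26°

1. ∠ABC = 114°  [A on BP, C on BT]
2. ∠BAC = 40°  [linear pair at A on BP]
3. ∠ACB = 26°  [△BAC]
4. ∠ACT = 154°  [linear pair at C on BT]
5. ∠CTP = 26°  [AC∥PT, co-interior at T–C]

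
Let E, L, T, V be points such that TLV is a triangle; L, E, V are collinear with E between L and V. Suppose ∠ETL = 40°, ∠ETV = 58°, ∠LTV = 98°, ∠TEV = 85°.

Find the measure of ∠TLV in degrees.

1. ∠EVT = 37°  [△TEV]
2. ∠LVT = 37°  [E on ray VL]
3. ∠TLV = 45°  [△TLV]

∠TLV = 45°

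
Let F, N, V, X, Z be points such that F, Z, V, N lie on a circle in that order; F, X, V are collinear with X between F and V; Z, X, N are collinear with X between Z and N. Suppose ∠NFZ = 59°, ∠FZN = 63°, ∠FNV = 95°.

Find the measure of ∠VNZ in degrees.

∠VNZ = 37°

1. ∠FNZ = 58°  [△FZN]
2. ∠FZV = 85°  [cyclic FZVN, opposite ∠Z+∠N]
3. ∠FVZ = 58°  [same arc FZ]
4. ∠VFZ = 37°  [△FZV]
5. ∠VNZ = 37°  [same arc ZV]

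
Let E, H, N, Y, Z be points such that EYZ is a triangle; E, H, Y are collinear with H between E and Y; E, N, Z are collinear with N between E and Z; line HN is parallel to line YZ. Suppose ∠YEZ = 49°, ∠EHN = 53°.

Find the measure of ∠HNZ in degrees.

1. ∠HEN = 49°  [H on EY, N on EZ]
2. ∠ENH = 78°  [△EHN]
3. ∠HNZ = 102°  [linear pair at N on EZ]

∠HNZ = 102°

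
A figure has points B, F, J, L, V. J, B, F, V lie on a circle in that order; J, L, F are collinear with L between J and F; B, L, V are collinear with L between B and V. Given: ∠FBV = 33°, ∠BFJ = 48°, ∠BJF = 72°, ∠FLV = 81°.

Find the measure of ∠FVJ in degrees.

∠FVJ = 120°

1. ∠FJV = 33°  [same arc FV]
2. ∠BVF = 72°  [same arc BF]
3. ∠JFV = 27°  [△FLV]
4. ∠FVJ = 120°  [△JFV]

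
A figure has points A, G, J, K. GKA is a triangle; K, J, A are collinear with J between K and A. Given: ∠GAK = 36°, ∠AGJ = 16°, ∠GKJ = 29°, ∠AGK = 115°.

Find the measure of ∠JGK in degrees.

∠JGK = 99°

1. ∠GAJ = 36°  [J on ray AK]
2. ∠AJG = 128°  [△GJA]
3. ∠GJK = 52°  [linear pair at J on KA]
4. ∠JGK = 99°  [△GKJ]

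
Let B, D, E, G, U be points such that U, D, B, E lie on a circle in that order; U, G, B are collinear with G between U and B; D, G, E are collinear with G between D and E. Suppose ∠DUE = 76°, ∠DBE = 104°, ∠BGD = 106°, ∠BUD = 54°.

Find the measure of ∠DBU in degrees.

1. ∠BED = 54°  [same arc DB]
2. ∠BDE = 22°  [△DBE]
3. ∠DBU = 52°  [△DGB]

∠DBU = 52°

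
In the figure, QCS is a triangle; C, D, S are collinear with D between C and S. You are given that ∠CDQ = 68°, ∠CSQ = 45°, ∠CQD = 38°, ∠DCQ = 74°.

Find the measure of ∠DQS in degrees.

1. ∠QDS = 112°  [linear pair at D on CS]
2. ∠DSQ = 45°  [D on ray SC]
3. ∠DQS = 23°  [△QDS]

∠DQS = 23°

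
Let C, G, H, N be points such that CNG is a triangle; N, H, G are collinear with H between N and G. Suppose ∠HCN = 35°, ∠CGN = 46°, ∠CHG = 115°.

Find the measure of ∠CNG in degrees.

∠CNG = 80°

1. ∠CHN = 65°  [linear pair at H on NG]
2. ∠CNH = 80°  [△CNH]
3. ∠CNG = 80°  [H on ray NG]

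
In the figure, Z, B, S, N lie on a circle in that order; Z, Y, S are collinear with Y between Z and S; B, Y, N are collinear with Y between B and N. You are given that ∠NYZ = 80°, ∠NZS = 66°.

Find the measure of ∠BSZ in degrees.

∠BSZ = 34°

1. ∠BYS = 80°  [vertical angles at Y]
2. ∠NBS = 66°  [same arc SN]
3. ∠BSZ = 34°  [△BYS]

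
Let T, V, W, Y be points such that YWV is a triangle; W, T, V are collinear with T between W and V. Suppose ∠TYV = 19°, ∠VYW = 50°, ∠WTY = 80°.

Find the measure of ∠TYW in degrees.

1. ∠VTY = 100°  [linear pair at T on WV]
2. ∠TVY = 61°  [△YTV]
3. ∠WVY = 61°  [T on ray VW]
4. ∠VWY = 69°  [△YWV]
5. ∠TWY = 69°  [T on ray WV]
6. ∠TYW = 31°  [△YWT]

∠TYW = 31°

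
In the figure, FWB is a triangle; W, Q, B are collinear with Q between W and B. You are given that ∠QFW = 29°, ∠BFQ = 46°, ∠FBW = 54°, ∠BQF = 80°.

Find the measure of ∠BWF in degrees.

1. ∠FQW = 100°  [linear pair at Q on WB]
2. ∠FWQ = 51°  [△FWQ]
3. ∠BWF = 51°  [Q on ray WB]

∠BWF = 51°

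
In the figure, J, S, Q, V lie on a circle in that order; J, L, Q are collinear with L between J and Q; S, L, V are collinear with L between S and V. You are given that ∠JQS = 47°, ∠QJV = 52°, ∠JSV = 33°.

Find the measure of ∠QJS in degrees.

∠QJS = 48°

1. ∠JVS = 47°  [same arc JS]
2. ∠JLV = 81°  [△JLV]
3. ∠JQV = 33°  [same arc JV]
4. ∠QLV = 99°  [linear pair at L on JQ]
5. ∠QVS = 48°  [△QLV]
6. ∠QJS = 48°  [same arc SQ]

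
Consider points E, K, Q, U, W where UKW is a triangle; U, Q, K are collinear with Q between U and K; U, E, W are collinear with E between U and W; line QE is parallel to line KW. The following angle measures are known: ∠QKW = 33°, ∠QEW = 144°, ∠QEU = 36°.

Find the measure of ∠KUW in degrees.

1. ∠UKW = 33°  [Q on ray KU]
2. ∠KWU = 36°  [QE∥KW, corresponding at E]
3. ∠KUW = 111°  [△UKW]

∠KUW = 111°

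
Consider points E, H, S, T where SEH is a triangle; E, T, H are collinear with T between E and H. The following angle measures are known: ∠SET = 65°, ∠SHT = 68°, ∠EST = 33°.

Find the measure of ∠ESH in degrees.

∠ESH = 47°

1. ∠HES = 65°  [T on ray EH]
2. ∠EHS = 68°  [T on ray HE]
3. ∠ESH = 47°  [△SEH]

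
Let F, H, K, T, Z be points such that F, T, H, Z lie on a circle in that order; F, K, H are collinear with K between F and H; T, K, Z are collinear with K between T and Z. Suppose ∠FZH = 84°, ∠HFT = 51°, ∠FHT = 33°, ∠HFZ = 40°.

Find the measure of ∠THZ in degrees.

∠THZ = 89°

1. ∠HZT = 51°  [same arc TH]
2. ∠HTZ = 40°  [same arc HZ]
3. ∠THZ = 89°  [△THZ]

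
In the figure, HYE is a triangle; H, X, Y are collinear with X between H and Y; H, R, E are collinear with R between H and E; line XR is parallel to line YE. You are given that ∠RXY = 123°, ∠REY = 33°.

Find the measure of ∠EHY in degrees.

∠EHY = 90°

1. ∠HXR = 57°  [linear pair at X on HY]
2. ∠HEY = 33°  [R on ray EH]
3. ∠EYH = 57°  [XR∥YE, corresponding at X]
4. ∠EHY = 90°  [△HYE]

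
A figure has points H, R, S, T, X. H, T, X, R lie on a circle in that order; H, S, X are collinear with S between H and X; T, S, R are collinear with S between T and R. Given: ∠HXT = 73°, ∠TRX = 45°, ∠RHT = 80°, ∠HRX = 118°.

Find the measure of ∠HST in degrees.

∠HST = 108°

1. ∠HRT = 73°  [same arc HT]
2. ∠THX = 45°  [same arc TX]
3. ∠HTR = 27°  [△HTR]
4. ∠HST = 108°  [△HST]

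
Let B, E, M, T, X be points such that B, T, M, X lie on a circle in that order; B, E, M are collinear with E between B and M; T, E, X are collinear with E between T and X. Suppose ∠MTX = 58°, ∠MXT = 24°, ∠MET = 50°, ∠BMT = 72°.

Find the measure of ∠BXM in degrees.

∠BXM = 96°

1. ∠MBT = 24°  [same arc TM]
2. ∠BTM = 84°  [△BTM]
3. ∠BXM = 96°  [cyclic BTMX, opposite ∠T+∠X]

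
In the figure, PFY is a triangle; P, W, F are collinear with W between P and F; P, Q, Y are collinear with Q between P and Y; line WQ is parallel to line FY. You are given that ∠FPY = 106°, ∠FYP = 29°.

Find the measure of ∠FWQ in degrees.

1. ∠PFY = 45°  [△PFY]
2. ∠PWQ = 45°  [WQ∥FY, corresponding at W]
3. ∠FWQ = 135°  [linear pair at W on PF]

∠FWQ = 135°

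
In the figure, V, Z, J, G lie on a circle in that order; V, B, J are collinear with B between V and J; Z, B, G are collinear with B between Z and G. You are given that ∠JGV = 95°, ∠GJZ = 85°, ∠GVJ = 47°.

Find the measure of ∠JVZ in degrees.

∠JVZ = 48°

1. ∠GZJ = 47°  [same arc JG]
2. ∠JGZ = 48°  [△ZJG]
3. ∠JVZ = 48°  [same arc ZJ]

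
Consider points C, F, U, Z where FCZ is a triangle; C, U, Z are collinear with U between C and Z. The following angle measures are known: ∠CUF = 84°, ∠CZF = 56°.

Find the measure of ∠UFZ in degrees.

1. ∠FUZ = 96°  [linear pair at U on CZ]
2. ∠FZU = 56°  [U on ray ZC]
3. ∠UFZ = 28°  [△FUZ]

∠UFZ = 28°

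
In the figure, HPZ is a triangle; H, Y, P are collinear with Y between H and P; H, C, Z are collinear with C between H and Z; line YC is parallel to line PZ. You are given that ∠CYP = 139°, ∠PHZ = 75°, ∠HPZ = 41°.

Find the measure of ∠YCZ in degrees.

∠YCZ = 116°

1. ∠CYH = 41°  [linear pair at Y on HP]
2. ∠CHY = 75°  [Y on HP, C on HZ]
3. ∠HCY = 64°  [△HYC]
4. ∠YCZ = 116°  [linear pair at C on HZ]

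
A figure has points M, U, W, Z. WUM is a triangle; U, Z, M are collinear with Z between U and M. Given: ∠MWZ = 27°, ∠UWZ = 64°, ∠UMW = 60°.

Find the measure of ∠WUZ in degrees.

∠WUZ = 29°

1. ∠WMZ = 60°  [Z on ray MU]
2. ∠MZW = 93°  [△WZM]
3. ∠UZW = 87°  [linear pair at Z on UM]
4. ∠WUZ = 29°  [△WUZ]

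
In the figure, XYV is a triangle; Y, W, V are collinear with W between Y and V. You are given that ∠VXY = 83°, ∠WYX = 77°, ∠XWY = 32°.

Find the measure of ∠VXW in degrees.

1. ∠VYX = 77°  [W on ray YV]
2. ∠VWX = 148°  [linear pair at W on YV]
3. ∠XVY = 20°  [△XYV]
4. ∠WVX = 20°  [W on ray VY]
5. ∠VXW = 12°  [△XWV]

∠VXW = 12°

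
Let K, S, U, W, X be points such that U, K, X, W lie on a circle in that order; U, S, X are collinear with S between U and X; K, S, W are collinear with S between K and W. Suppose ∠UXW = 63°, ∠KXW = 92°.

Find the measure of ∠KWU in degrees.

1. ∠UKW = 63°  [same arc UW]
2. ∠KUW = 88°  [cyclic UKXW, opposite ∠U+∠X]
3. ∠KWU = 29°  [△UKW]

∠KWU = 29°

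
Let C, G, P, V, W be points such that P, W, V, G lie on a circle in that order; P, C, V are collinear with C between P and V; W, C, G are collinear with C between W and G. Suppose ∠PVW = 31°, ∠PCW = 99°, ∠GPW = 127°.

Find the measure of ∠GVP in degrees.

1. ∠PGW = 31°  [same arc PW]
2. ∠GWP = 22°  [△PWG]
3. ∠GVP = 22°  [same arc PG]

∠GVP = 22°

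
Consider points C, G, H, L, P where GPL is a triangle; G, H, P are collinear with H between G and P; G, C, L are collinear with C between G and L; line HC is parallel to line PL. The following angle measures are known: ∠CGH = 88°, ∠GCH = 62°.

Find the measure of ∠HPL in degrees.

1. ∠CHG = 30°  [△GHC]
2. ∠CHP = 150°  [linear pair at H on GP]
3. ∠HPL = 30°  [HC∥PL, co-interior at P–H]

∠HPL = 30°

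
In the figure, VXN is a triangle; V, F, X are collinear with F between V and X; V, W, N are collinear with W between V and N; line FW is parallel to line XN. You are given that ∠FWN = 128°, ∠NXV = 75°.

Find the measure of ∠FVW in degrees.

1. ∠FWV = 52°  [linear pair at W on VN]
2. ∠VFW = 75°  [FW∥XN, corresponding at F]
3. ∠FVW = 53°  [△VFW]

∠FVW = 53°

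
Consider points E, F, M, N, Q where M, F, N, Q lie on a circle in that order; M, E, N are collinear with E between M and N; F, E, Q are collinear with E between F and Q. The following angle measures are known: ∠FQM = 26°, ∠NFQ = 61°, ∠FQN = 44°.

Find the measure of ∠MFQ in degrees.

1. ∠FNM = 26°  [same arc MF]
2. ∠FEN = 93°  [△FEN]
3. ∠FMN = 44°  [same arc FN]
4. ∠FEM = 87°  [linear pair at E on MN]
5. ∠MFQ = 49°  [△MEF]

∠MFQ = 49°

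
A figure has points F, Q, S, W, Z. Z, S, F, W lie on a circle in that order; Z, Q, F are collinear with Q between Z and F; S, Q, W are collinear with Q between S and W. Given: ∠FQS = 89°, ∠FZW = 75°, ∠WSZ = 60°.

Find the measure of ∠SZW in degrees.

1. ∠WQZ = 89°  [vertical angles at Q]
2. ∠SWZ = 16°  [△ZQW]
3. ∠SZW = 104°  [△ZSW]

∠SZW = 104°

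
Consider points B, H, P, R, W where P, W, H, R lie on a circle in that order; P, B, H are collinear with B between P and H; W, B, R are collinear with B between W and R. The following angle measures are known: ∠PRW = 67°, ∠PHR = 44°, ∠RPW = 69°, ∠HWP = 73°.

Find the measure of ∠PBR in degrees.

∠PBR = 84°

1. ∠HRP = 107°  [cyclic PWHR, opposite ∠W+∠R]
2. ∠HPR = 29°  [△PHR]
3. ∠PBR = 84°  [△PBR]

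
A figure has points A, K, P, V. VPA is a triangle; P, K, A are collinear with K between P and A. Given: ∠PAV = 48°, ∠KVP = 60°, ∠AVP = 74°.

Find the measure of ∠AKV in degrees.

∠AKV = 118°

1. ∠APV = 58°  [△VPA]
2. ∠KPV = 58°  [K on ray PA]
3. ∠PKV = 62°  [△VPK]
4. ∠AKV = 118°  [linear pair at K on PA]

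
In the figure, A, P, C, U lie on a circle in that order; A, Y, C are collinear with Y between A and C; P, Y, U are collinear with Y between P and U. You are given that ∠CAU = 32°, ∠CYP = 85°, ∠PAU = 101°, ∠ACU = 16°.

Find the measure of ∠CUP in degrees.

∠CUP = 69°

1. ∠CPU = 32°  [same arc CU]
2. ∠PCU = 79°  [cyclic APCU, opposite ∠A+∠C]
3. ∠CUP = 69°  [△PCU]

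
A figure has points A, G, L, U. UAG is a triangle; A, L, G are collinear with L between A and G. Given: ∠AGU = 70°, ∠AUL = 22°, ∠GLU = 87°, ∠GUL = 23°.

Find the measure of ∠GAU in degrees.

1. ∠ALU = 93°  [linear pair at L on AG]
2. ∠LAU = 65°  [△UAL]
3. ∠GAU = 65°  [L on ray AG]

∠GAU = 65°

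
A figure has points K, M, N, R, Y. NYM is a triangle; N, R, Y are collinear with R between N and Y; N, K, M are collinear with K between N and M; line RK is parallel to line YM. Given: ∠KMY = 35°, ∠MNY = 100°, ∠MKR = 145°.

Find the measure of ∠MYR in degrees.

1. ∠NMY = 35°  [K on ray MN]
2. ∠MYN = 45°  [△NYM]
3. ∠MYR = 45°  [R on ray YN]

∠MYR = 45°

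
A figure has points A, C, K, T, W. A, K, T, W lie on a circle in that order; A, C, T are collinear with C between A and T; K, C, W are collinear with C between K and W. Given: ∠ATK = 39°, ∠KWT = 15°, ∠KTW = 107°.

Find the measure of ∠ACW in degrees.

1. ∠AWK = 39°  [same arc AK]
2. ∠TKW = 58°  [△KTW]
3. ∠TAW = 58°  [same arc TW]
4. ∠ACW = 83°  [△ACW]

∠ACW = 83°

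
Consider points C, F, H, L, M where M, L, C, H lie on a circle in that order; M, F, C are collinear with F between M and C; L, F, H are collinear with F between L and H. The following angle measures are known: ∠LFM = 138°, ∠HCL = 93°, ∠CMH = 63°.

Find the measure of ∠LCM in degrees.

∠LCM = 75°

1. ∠CFL = 42°  [linear pair at F on MC]
2. ∠CLH = 63°  [same arc CH]
3. ∠LCM = 75°  [△LFC]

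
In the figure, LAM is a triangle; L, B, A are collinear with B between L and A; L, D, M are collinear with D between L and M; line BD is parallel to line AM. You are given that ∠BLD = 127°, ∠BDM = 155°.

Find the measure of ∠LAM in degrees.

1. ∠BDL = 25°  [linear pair at D on LM]
2. ∠DBL = 28°  [△LBD]
3. ∠LAM = 28°  [BD∥AM, corresponding at B]

∠LAM = 28°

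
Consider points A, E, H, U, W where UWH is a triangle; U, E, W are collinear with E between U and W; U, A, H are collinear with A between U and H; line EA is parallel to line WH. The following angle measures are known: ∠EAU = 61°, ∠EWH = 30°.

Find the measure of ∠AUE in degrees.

1. ∠UHW = 61°  [EA∥WH, corresponding at A]
2. ∠HWU = 30°  [E on ray WU]
3. ∠HUW = 89°  [△UWH]
4. ∠AUE = 89°  [E on UW, A on UH]

∠AUE = 89°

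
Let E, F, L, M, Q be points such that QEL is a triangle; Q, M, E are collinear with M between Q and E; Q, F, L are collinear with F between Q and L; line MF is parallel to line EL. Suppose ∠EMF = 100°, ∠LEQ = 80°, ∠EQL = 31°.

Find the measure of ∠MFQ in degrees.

∠MFQ = 69°

1. ∠FMQ = 80°  [linear pair at M on QE]
2. ∠FQM = 31°  [M on QE, F on QL]
3. ∠MFQ = 69°  [△QMF]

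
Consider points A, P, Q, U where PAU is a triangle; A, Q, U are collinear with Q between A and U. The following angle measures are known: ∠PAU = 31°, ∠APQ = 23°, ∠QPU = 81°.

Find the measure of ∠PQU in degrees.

∠PQU = 54°

1. ∠PAQ = 31°  [Q on ray AU]
2. ∠AQP = 126°  [△PAQ]
3. ∠PQU = 54°  [linear pair at Q on AU]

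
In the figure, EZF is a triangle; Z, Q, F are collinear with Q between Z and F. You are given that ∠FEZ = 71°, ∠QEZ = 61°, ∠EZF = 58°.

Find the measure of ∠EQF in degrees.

∠EQF = 119°

1. ∠EZQ = 58°  [Q on ray ZF]
2. ∠EQZ = 61°  [△EZQ]
3. ∠EQF = 119°  [linear pair at Q on ZF]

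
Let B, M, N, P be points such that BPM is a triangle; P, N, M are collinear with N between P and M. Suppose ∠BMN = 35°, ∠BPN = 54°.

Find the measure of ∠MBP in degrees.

1. ∠BMP = 35°  [N on ray MP]
2. ∠BPM = 54°  [N on ray PM]
3. ∠MBP = 91°  [△BPM]

∠MBP = 91°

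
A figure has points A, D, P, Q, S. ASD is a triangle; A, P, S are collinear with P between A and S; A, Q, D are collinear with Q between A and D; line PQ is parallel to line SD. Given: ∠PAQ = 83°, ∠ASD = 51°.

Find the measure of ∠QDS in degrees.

∠QDS = 46°

1. ∠DAS = 83°  [P on AS, Q on AD]
2. ∠ADS = 46°  [△ASD]
3. ∠QDS = 46°  [Q on ray DA]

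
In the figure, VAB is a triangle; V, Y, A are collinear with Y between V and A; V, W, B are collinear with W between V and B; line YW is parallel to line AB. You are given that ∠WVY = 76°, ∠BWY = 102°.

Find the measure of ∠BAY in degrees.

∠BAY = 26°

1. ∠VWY = 78°  [linear pair at W on VB]
2. ∠VYW = 26°  [△VYW]
3. ∠AYW = 154°  [linear pair at Y on VA]
4. ∠BAY = 26°  [YW∥AB, co-interior at A–Y]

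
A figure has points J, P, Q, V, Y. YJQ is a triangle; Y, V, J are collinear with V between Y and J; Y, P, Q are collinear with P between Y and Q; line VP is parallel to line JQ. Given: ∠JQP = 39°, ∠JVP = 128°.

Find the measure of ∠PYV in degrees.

∠PYV = 89°

1. ∠JQY = 39°  [P on ray QY]
2. ∠PVY = 52°  [linear pair at V on YJ]
3. ∠VPY = 39°  [VP∥JQ, corresponding at P]
4. ∠PYV = 89°  [△YVP]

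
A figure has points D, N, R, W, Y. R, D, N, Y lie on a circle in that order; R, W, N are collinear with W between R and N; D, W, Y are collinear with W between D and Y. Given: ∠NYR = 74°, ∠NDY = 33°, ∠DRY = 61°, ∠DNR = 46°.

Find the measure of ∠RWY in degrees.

1. ∠NRY = 33°  [same arc NY]
2. ∠DYR = 46°  [same arc RD]
3. ∠RWY = 101°  [△RWY]

∠RWY = 101°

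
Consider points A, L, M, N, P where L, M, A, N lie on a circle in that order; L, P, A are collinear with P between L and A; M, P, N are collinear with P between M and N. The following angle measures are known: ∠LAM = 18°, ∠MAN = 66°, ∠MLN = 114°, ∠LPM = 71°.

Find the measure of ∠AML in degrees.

1. ∠LNM = 18°  [same arc LM]
2. ∠LMN = 48°  [△LMN]
3. ∠ALM = 61°  [△LPM]
4. ∠AML = 101°  [△LMA]

∠AML = 101°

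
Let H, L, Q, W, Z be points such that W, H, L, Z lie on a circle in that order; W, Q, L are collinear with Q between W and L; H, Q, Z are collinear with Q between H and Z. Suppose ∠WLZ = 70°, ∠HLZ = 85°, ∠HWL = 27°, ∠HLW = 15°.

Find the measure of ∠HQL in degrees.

1. ∠WHZ = 70°  [same arc WZ]
2. ∠HQW = 83°  [△WQH]
3. ∠HQL = 97°  [linear pair at Q on WL]

∠HQL = 97°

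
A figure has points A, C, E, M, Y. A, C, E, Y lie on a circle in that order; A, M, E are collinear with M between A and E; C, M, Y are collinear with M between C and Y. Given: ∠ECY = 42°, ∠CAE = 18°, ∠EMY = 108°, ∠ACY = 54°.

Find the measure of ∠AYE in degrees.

1. ∠EAY = 42°  [same arc EY]
2. ∠CYE = 18°  [same arc CE]
3. ∠AEY = 54°  [△EMY]
4. ∠AYE = 84°  [△AEY]

∠AYE = 84°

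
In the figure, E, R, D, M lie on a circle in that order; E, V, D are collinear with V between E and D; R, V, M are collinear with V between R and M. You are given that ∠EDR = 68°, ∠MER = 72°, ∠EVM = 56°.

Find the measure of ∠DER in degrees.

∠DER = 16°

1. ∠EMR = 68°  [same arc ER]
2. ∠ERM = 40°  [△ERM]
3. ∠DVR = 56°  [vertical angles at V]
4. ∠EVR = 124°  [linear pair at V on ED]
5. ∠DER = 16°  [△EVR]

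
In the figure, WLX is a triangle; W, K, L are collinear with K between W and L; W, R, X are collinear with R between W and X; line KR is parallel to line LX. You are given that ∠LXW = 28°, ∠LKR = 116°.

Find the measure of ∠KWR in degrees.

1. ∠KRW = 28°  [KR∥LX, corresponding at R]
2. ∠RKW = 64°  [linear pair at K on WL]
3. ∠KWR = 88°  [△WKR]

∠KWR = 88°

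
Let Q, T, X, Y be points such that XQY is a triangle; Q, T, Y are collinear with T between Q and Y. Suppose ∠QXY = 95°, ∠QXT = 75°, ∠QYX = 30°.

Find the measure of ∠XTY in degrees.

∠XTY = 130°

1. ∠XQY = 55°  [△XQY]
2. ∠TQX = 55°  [T on ray QY]
3. ∠QTX = 50°  [△XQT]
4. ∠XTY = 130°  [linear pair at T on QY]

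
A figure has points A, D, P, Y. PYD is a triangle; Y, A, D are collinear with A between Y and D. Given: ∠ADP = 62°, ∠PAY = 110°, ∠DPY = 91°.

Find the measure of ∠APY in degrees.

1. ∠PDY = 62°  [A on ray DY]
2. ∠DYP = 27°  [△PYD]
3. ∠AYP = 27°  [A on ray YD]
4. ∠APY = 43°  [△PYA]

∠APY = 43°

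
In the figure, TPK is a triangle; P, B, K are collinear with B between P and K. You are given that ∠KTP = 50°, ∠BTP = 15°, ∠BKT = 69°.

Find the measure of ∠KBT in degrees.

1. ∠PKT = 69°  [B on ray KP]
2. ∠KPT = 61°  [△TPK]
3. ∠BPT = 61°  [B on ray PK]
4. ∠PBT = 104°  [△TPB]
5. ∠KBT = 76°  [linear pair at B on PK]

∠KBT = 76°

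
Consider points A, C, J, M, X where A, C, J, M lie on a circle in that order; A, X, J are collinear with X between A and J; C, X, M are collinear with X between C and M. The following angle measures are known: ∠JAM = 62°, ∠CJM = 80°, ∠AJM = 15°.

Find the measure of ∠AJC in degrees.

∠AJC = 65°

1. ∠JCM = 62°  [same arc JM]
2. ∠AMJ = 103°  [△AJM]
3. ∠CMJ = 38°  [△CJM]
4. ∠ACJ = 77°  [cyclic ACJM, opposite ∠C+∠M]
5. ∠CAJ = 38°  [same arc CJ]
6. ∠AJC = 65°  [△ACJ]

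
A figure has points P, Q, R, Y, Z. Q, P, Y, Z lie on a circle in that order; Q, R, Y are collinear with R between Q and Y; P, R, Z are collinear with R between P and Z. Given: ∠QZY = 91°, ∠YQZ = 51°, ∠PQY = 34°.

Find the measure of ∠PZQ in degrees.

∠PZQ = 57°

1. ∠QPY = 89°  [cyclic QPYZ, opposite ∠P+∠Z]
2. ∠PYQ = 57°  [△QPY]
3. ∠PZQ = 57°  [same arc QP]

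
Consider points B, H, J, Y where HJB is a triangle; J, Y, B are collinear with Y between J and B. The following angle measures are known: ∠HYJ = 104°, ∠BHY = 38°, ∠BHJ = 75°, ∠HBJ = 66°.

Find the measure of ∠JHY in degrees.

1. ∠BJH = 39°  [△HJB]
2. ∠HJY = 39°  [Y on ray JB]
3. ∠JHY = 37°  [△HJY]

∠JHY = 37°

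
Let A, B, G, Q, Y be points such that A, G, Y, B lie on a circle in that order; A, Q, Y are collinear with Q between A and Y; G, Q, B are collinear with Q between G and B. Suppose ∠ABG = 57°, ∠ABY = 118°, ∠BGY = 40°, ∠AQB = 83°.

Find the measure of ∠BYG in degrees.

∠BYG = 79°

1. ∠BAY = 40°  [△AQB]
2. ∠AYB = 22°  [△AYB]
3. ∠BQY = 97°  [linear pair at Q on AY]
4. ∠GBY = 61°  [△YQB]
5. ∠BYG = 79°  [△GYB]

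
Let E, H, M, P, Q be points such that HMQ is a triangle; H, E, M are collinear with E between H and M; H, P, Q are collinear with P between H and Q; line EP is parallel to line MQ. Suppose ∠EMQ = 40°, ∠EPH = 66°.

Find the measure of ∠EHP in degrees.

1. ∠HMQ = 40°  [E on ray MH]
2. ∠HQM = 66°  [EP∥MQ, corresponding at P]
3. ∠MHQ = 74°  [△HMQ]
4. ∠EHP = 74°  [E on HM, P on HQ]

∠EHP = 74°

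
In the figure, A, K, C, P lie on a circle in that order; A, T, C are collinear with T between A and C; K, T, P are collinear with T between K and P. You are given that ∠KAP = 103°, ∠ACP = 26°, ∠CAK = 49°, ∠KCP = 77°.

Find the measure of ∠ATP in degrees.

1. ∠AKP = 26°  [same arc AP]
2. ∠CPK = 49°  [same arc KC]
3. ∠CKP = 54°  [△KCP]
4. ∠APK = 51°  [△AKP]
5. ∠CAP = 54°  [same arc CP]
6. ∠ATP = 75°  [△ATP]

∠ATP = 75°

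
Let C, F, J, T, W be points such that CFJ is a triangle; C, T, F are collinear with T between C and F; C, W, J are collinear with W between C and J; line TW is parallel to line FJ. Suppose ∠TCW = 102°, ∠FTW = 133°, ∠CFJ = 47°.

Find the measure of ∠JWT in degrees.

1. ∠CTW = 47°  [linear pair at T on CF]
2. ∠CWT = 31°  [△CTW]
3. ∠JWT = 149°  [linear pair at W on CJ]

∠JWT = 149°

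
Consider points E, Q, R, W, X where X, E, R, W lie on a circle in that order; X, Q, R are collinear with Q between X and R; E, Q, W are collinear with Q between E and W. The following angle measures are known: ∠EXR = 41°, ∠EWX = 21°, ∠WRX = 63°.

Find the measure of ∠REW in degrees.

∠REW = 55°

1. ∠EWR = 41°  [same arc ER]
2. ∠WEX = 63°  [same arc XW]
3. ∠EXW = 96°  [△XEW]
4. ∠ERW = 84°  [cyclic XERW, opposite ∠X+∠R]
5. ∠REW = 55°  [△ERW]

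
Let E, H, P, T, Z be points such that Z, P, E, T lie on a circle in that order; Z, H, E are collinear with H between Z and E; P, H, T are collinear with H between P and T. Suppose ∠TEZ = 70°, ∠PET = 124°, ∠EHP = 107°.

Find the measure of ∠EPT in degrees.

1. ∠TPZ = 70°  [same arc ZT]
2. ∠PZT = 56°  [cyclic ZPET, opposite ∠Z+∠E]
3. ∠THZ = 107°  [vertical angles at H]
4. ∠PTZ = 54°  [△ZPT]
5. ∠EZT = 19°  [△ZHT]
6. ∠EPT = 19°  [same arc ET]

∠EPT = 19°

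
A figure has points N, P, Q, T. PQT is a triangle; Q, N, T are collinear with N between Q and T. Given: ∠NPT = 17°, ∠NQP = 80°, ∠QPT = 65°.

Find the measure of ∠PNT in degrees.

∠PNT = 128°

1. ∠PQT = 80°  [N on ray QT]
2. ∠PTQ = 35°  [△PQT]
3. ∠NTP = 35°  [N on ray TQ]
4. ∠PNT = 128°  [△PNT]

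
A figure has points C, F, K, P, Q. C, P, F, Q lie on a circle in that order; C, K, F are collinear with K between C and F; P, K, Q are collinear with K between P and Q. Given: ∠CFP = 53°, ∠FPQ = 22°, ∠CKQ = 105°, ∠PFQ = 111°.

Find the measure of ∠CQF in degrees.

1. ∠FCQ = 22°  [same arc FQ]
2. ∠FQP = 47°  [△PFQ]
3. ∠FKQ = 75°  [linear pair at K on CF]
4. ∠CFQ = 58°  [△FKQ]
5. ∠CQF = 100°  [△CFQ]

∠CQF = 100°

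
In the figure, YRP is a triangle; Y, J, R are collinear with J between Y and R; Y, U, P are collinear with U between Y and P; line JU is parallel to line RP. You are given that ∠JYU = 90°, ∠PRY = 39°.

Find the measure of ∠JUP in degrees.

∠JUP = 129°

1. ∠PYR = 90°  [J on YR, U on YP]
2. ∠RPY = 51°  [△YRP]
3. ∠JUY = 51°  [JU∥RP, corresponding at U]
4. ∠JUP = 129°  [linear pair at U on YP]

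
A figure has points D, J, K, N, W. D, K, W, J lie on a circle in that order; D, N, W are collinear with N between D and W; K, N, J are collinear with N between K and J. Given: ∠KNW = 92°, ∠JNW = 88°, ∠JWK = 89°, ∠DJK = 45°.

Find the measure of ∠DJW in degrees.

1. ∠DNJ = 92°  [vertical angles at N]
2. ∠JDK = 91°  [cyclic DKWJ, opposite ∠D+∠W]
3. ∠DKJ = 44°  [△DKJ]
4. ∠JDW = 43°  [△DNJ]
5. ∠DWJ = 44°  [same arc DJ]
6. ∠DJW = 93°  [△DWJ]

∠DJW = 93°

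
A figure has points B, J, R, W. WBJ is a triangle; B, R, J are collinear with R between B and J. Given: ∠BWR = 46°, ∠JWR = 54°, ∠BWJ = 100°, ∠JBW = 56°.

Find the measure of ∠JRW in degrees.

1. ∠BJW = 24°  [△WBJ]
2. ∠RJW = 24°  [R on ray JB]
3. ∠JRW = 102°  [△WRJ]

∠JRW = 102°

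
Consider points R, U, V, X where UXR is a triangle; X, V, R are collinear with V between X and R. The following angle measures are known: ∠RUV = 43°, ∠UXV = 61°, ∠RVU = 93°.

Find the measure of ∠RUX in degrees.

1. ∠URV = 44°  [△UVR]
2. ∠RXU = 61°  [V on ray XR]
3. ∠URX = 44°  [V on ray RX]
4. ∠RUX = 75°  [△UXR]

∠RUX = 75°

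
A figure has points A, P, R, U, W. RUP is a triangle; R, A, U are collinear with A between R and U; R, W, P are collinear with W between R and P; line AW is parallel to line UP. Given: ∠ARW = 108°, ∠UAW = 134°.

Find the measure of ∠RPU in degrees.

1. ∠RAW = 46°  [linear pair at A on RU]
2. ∠AWR = 26°  [△RAW]
3. ∠RPU = 26°  [AW∥UP, corresponding at W]

∠RPU = 26°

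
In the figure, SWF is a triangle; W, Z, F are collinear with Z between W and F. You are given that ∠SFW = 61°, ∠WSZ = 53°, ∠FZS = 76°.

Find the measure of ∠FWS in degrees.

1. ∠SZW = 104°  [linear pair at Z on WF]
2. ∠SWZ = 23°  [△SWZ]
3. ∠FWS = 23°  [Z on ray WF]

∠FWS = 23°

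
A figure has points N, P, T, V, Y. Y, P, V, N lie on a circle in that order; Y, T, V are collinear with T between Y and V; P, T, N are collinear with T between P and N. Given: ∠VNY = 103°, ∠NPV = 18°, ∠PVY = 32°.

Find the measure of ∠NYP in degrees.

∠NYP = 89°

1. ∠VPY = 77°  [cyclic YPVN, opposite ∠P+∠N]
2. ∠PTV = 130°  [△PTV]
3. ∠PNY = 32°  [same arc YP]
4. ∠PYV = 71°  [△YPV]
5. ∠PTY = 50°  [linear pair at T on YV]
6. ∠NPY = 59°  [△YTP]
7. ∠NYP = 89°  [△YPN]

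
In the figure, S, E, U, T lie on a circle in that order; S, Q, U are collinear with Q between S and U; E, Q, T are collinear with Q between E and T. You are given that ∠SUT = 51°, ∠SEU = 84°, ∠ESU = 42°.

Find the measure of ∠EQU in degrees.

1. ∠SET = 51°  [same arc ST]
2. ∠EQS = 87°  [△SQE]
3. ∠EQU = 93°  [linear pair at Q on SU]

∠EQU = 93°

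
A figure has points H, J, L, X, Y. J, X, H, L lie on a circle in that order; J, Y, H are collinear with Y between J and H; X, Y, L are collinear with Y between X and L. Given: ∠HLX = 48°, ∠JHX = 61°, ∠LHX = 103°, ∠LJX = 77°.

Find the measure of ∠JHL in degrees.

1. ∠JLX = 61°  [same arc JX]
2. ∠JXL = 42°  [△JXL]
3. ∠JHL = 42°  [same arc JL]

∠JHL = 42°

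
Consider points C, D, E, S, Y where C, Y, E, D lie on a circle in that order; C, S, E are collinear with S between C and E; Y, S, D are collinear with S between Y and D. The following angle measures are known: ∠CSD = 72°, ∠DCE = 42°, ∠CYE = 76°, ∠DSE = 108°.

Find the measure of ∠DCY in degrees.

∠DCY = 80°

1. ∠CDY = 66°  [△CSD]
2. ∠CDE = 104°  [cyclic CYED, opposite ∠Y+∠D]
3. ∠CED = 34°  [△CED]
4. ∠CYD = 34°  [same arc CD]
5. ∠DCY = 80°  [△CYD]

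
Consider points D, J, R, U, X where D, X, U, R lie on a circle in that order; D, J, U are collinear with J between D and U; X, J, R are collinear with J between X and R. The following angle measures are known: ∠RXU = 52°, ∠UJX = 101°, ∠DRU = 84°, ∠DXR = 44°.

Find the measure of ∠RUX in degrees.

1. ∠RDU = 52°  [same arc UR]
2. ∠DJR = 101°  [vertical angles at J]
3. ∠DUR = 44°  [△DUR]
4. ∠RJU = 79°  [linear pair at J on DU]
5. ∠URX = 57°  [△UJR]
6. ∠RUX = 71°  [△XUR]

∠RUX = 71°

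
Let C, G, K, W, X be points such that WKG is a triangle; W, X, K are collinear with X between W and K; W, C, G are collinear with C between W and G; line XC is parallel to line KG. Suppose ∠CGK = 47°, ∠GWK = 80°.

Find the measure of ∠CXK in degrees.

∠CXK = 127°

1. ∠KGW = 47°  [C on ray GW]
2. ∠GKW = 53°  [△WKG]
3. ∠CXW = 53°  [XC∥KG, corresponding at X]
4. ∠CXK = 127°  [linear pair at X on WK]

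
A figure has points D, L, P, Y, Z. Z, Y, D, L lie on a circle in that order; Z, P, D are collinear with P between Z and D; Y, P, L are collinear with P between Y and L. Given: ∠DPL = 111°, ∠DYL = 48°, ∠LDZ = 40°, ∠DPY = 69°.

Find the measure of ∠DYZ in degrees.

∠DYZ = 88°

1. ∠YPZ = 111°  [vertical angles at P]
2. ∠YDZ = 63°  [△YPD]
3. ∠LYZ = 40°  [same arc ZL]
4. ∠DZY = 29°  [△ZPY]
5. ∠DYZ = 88°  [△ZYD]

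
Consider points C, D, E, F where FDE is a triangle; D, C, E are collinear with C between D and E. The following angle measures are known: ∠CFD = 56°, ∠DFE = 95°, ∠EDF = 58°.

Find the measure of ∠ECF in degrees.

1. ∠CDF = 58°  [C on ray DE]
2. ∠DCF = 66°  [△FDC]
3. ∠ECF = 114°  [linear pair at C on DE]

∠ECF = 114°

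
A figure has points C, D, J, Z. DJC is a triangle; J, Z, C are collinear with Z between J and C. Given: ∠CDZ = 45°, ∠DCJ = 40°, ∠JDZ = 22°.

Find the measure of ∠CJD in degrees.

1. ∠DCZ = 40°  [Z on ray CJ]
2. ∠CZD = 95°  [△DZC]
3. ∠DZJ = 85°  [linear pair at Z on JC]
4. ∠DJZ = 73°  [△DJZ]
5. ∠CJD = 73°  [Z on ray JC]

∠CJD = 73°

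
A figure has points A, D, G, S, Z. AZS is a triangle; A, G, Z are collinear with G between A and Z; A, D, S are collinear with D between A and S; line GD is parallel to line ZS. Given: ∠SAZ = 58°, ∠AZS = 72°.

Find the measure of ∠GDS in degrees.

∠GDS = 130°

1. ∠ASZ = 50°  [△AZS]
2. ∠ADG = 50°  [GD∥ZS, corresponding at D]
3. ∠GDS = 130°  [linear pair at D on AS]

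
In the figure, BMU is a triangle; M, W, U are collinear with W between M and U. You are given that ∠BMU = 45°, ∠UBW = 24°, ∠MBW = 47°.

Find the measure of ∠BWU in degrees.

1. ∠BMW = 45°  [W on ray MU]
2. ∠BWM = 88°  [△BMW]
3. ∠BWU = 92°  [linear pair at W on MU]

∠BWU = 92°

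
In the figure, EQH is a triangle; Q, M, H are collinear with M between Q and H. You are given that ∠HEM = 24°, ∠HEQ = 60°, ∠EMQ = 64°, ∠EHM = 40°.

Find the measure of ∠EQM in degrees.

∠EQM = 80°

1. ∠EHQ = 40°  [M on ray HQ]
2. ∠EQH = 80°  [△EQH]
3. ∠EQM = 80°  [M on ray QH]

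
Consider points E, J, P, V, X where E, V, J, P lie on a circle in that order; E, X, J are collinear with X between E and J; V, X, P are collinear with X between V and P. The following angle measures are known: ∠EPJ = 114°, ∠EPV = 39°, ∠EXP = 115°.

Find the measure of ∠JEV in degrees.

∠JEV = 75°

1. ∠EVJ = 66°  [cyclic EVJP, opposite ∠V+∠P]
2. ∠EJV = 39°  [same arc EV]
3. ∠JEV = 75°  [△EVJ]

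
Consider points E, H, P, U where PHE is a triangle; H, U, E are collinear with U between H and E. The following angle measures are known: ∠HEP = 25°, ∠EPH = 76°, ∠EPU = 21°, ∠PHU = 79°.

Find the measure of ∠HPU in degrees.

1. ∠PEU = 25°  [U on ray EH]
2. ∠EUP = 134°  [△PUE]
3. ∠HUP = 46°  [linear pair at U on HE]
4. ∠HPU = 55°  [△PHU]

∠HPU = 55°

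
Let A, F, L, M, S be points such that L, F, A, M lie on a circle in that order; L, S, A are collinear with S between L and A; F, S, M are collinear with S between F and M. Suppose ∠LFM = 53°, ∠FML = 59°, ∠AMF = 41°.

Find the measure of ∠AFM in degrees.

1. ∠FLM = 68°  [△LFM]
2. ∠FAM = 112°  [cyclic LFAM, opposite ∠L+∠A]
3. ∠AFM = 27°  [△FAM]

∠AFM = 27°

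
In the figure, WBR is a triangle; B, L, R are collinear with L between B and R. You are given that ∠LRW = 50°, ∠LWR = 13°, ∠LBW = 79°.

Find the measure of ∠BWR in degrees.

∠BWR = 51°

1. ∠BRW = 50°  [L on ray RB]
2. ∠RBW = 79°  [L on ray BR]
3. ∠BWR = 51°  [△WBR]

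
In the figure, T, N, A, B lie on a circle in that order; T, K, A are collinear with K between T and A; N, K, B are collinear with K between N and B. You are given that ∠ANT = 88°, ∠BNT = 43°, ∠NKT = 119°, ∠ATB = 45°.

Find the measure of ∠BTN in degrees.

1. ∠BAT = 43°  [same arc TB]
2. ∠AKB = 119°  [vertical angles at K]
3. ∠ANB = 45°  [same arc AB]
4. ∠ABN = 18°  [△AKB]
5. ∠BAN = 117°  [△NAB]
6. ∠BTN = 63°  [cyclic TNAB, opposite ∠T+∠A]

∠BTN = 63°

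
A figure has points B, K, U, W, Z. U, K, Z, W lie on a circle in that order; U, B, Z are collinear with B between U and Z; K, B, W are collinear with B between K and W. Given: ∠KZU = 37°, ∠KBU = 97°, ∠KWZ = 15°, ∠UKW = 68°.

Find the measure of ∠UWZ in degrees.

1. ∠KUZ = 15°  [△UBK]
2. ∠UKZ = 128°  [△UKZ]
3. ∠UWZ = 52°  [cyclic UKZW, opposite ∠K+∠W]

∠UWZ = 52°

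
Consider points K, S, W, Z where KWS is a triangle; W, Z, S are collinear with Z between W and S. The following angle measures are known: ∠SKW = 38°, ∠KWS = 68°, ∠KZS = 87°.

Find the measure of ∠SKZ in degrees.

∠SKZ = 19°

1. ∠KSW = 74°  [△KWS]
2. ∠KSZ = 74°  [Z on ray SW]
3. ∠SKZ = 19°  [△KZS]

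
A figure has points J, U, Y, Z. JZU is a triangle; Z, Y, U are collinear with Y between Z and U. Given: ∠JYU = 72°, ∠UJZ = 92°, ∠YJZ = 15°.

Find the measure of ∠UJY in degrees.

1. ∠JYZ = 108°  [linear pair at Y on ZU]
2. ∠JZY = 57°  [△JZY]
3. ∠JZU = 57°  [Y on ray ZU]
4. ∠JUZ = 31°  [△JZU]
5. ∠JUY = 31°  [Y on ray UZ]
6. ∠UJY = 77°  [△JYU]

∠UJY = 77°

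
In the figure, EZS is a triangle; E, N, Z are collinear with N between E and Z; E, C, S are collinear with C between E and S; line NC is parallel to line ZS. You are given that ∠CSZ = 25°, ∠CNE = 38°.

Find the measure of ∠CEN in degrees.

1. ∠ESZ = 25°  [C on ray SE]
2. ∠EZS = 38°  [NC∥ZS, corresponding at N]
3. ∠SEZ = 117°  [△EZS]
4. ∠CEN = 117°  [N on EZ, C on ES]

∠CEN = 117°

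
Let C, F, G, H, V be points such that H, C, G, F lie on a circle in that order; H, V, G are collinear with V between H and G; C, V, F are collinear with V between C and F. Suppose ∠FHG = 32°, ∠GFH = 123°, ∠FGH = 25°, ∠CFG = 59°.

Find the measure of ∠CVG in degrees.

1. ∠FCG = 32°  [same arc GF]
2. ∠GCH = 57°  [cyclic HCGF, opposite ∠C+∠F]
3. ∠CHG = 59°  [same arc CG]
4. ∠CGH = 64°  [△HCG]
5. ∠CVG = 84°  [△CVG]

∠CVG = 84°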